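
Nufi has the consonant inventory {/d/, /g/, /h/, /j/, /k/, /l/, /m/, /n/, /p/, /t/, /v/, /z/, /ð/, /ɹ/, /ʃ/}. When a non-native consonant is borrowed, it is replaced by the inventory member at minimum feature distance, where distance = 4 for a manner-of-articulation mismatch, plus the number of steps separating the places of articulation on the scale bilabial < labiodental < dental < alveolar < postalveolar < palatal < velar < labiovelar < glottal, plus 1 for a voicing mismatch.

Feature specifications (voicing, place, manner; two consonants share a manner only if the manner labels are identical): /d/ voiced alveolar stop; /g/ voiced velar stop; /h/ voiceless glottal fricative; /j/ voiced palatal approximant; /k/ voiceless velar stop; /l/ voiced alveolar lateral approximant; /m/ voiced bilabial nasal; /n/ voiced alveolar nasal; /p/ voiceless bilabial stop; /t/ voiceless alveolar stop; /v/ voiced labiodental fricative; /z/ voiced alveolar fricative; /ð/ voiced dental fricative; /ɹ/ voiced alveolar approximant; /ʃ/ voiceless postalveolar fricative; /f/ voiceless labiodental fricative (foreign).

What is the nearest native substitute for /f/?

/v/ is closest: same manner (fricative), place distance 0 (labiodental→labiodental), voicing differs (+1); total 1. Next closest is /ð/ at distance 2.

v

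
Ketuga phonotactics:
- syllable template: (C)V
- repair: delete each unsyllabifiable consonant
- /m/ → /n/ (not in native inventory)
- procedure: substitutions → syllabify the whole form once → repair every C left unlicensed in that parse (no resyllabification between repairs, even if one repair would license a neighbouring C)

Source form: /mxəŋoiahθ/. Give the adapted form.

Substitution: /m/ → /n/, giving /nxəŋoiahθ/.
The consonants /n/, /h/, /θ/ cannot be parsed into a legal (C)V syllable (no codas are permitted; onsets are limited to one consonant).
Deletion applies to /n/, /h/, /θ/.

xəŋoia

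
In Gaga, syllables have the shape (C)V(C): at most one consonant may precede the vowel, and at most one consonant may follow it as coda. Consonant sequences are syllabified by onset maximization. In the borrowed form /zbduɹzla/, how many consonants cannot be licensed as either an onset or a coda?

Syllabifying with onset maximization leaves /z/, /b/, /z/ stranded (at most one coda consonant is licensed; onsets are limited to one consonant).

3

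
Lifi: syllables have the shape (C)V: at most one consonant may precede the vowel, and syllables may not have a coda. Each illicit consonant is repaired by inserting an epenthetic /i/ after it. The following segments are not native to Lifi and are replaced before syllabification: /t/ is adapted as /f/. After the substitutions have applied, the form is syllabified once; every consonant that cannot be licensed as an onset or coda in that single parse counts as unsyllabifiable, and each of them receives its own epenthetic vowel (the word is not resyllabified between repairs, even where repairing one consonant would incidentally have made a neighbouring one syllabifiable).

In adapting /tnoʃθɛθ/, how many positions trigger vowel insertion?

After substitution the input is /fnoʃθɛθ/.
The unsyllabifiable consonants are /f/, /ʃ/, /θ/; each receives one epenthetic vowel.

3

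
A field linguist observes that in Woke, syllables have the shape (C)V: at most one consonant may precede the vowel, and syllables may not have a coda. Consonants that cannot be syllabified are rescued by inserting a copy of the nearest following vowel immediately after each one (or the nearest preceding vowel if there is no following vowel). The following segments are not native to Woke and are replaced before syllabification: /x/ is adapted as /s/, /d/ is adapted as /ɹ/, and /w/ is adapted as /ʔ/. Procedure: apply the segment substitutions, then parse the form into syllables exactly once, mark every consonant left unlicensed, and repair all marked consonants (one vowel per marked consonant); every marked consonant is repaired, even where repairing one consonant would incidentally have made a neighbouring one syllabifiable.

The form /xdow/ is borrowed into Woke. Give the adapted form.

soɹoʔo

Substitution: /x/ → /s/, /d/ → /ɹ/, /w/ → /ʔ/, giving /sɹoʔ/.
The consonants /s/, /ʔ/ cannot be parsed into a legal (C)V syllable (no codas are permitted; onsets are limited to one consonant).
Inserting the epenthetic vowel yields /s/ → /so/, /ʔ/ → /ʔo/.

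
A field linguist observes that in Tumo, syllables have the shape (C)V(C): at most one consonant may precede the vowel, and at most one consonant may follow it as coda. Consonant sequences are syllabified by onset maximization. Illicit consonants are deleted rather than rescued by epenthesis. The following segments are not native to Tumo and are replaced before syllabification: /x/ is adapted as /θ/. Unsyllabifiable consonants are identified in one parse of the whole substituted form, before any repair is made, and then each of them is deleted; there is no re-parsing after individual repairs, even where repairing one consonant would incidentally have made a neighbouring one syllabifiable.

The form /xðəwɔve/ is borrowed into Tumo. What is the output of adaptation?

ðəwɔve

Substitution: /x/ → /θ/, giving /θðəwɔve/.
Under (C)V(C), the unsyllabifiable consonants are /θ/ (at most one coda consonant is licensed; onsets are limited to one consonant).
Deleting the stranded consonants removes /θ/.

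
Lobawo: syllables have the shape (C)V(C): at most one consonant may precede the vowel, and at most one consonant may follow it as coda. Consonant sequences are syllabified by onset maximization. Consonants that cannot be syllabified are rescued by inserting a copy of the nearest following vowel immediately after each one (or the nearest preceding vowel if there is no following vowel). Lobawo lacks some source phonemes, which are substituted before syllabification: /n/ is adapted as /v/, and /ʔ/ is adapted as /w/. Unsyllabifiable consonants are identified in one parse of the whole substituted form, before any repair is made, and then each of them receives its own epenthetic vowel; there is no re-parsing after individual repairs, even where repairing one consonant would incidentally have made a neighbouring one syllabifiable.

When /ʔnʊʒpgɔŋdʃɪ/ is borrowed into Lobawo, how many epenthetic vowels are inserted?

3

After substitution the input is /wvʊʒpgɔŋdʃɪ/.
The unsyllabifiable consonants are /w/, /p/, /d/; each receives one epenthetic vowel.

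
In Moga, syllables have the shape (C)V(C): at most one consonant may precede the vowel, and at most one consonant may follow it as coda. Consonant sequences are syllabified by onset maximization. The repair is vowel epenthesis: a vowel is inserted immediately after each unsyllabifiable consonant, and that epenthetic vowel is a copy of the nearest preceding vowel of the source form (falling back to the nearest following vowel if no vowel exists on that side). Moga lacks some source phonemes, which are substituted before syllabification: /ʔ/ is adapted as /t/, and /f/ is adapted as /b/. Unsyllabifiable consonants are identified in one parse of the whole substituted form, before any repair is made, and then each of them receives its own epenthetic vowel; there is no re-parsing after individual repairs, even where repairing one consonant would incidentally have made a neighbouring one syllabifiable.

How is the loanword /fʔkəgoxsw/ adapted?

bətəkəgoxsowo

Substitution: /f/ → /b/, /ʔ/ → /t/, giving /btkəgoxsw/.
Under (C)V(C), the unsyllabifiable consonants are /b/, /t/, /s/, /w/ (at most one coda consonant is licensed; onsets are limited to one consonant).
Each unlicensed consonant becomes the onset of a new syllable: /b/ → /bə/, /t/ → /tə/, /s/ → /so/, /w/ → /wo/.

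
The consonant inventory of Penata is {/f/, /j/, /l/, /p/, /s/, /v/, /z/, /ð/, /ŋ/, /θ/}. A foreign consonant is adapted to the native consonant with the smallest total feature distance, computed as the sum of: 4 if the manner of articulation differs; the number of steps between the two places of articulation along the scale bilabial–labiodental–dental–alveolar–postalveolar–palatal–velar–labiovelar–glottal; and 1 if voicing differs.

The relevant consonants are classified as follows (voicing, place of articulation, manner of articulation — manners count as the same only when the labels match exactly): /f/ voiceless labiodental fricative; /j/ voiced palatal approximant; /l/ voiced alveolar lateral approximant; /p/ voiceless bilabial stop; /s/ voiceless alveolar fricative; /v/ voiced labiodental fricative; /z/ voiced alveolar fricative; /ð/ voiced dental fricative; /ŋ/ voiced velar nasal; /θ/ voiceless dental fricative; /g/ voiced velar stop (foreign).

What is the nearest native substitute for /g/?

/ŋ/ is closest: manner differs (stop→nasal, +4), place distance 0 (velar→velar), same voicing; total 4. Next closest is /j/ at distance 5.

ŋ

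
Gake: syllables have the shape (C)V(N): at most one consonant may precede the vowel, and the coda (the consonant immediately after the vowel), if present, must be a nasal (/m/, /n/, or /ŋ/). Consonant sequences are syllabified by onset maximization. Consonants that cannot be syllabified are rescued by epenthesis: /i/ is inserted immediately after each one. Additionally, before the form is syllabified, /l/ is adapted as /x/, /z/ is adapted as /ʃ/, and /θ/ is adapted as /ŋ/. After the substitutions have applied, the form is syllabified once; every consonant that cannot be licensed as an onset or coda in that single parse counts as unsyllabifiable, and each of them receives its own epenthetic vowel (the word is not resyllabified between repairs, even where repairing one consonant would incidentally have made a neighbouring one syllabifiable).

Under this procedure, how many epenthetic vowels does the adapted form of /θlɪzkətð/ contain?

4

After substitution the input is /ŋxɪʃkətð/.
The unsyllabifiable consonants are /ŋ/, /ʃ/, /t/, /ð/; each receives one epenthetic vowel.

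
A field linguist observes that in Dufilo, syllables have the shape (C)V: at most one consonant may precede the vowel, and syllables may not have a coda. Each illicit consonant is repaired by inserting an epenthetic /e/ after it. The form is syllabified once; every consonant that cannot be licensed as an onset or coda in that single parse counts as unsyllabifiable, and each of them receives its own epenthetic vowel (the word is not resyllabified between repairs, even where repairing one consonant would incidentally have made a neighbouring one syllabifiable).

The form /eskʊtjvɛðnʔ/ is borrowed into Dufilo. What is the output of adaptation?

The consonants /s/, /t/, /j/, /ð/, /n/, /ʔ/ cannot be parsed into a legal (C)V syllable (no codas are permitted; onsets are limited to one consonant).
Each unlicensed consonant becomes the onset of a new syllable: /s/ → /se/, /t/ → /te/, /j/ → /je/, /ð/ → /ðe/, /n/ → /ne/, /ʔ/ → /ʔe/.

esekʊtejevɛðeneʔe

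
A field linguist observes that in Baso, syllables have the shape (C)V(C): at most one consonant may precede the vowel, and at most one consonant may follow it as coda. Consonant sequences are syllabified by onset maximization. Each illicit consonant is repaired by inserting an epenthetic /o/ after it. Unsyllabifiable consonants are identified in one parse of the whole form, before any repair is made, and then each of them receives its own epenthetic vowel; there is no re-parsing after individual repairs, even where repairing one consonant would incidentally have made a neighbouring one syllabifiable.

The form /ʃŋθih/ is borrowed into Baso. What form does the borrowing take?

ʃoŋoθih

Syllabifying with onset maximization leaves /ʃ/, /ŋ/ stranded (at most one coda consonant is licensed; onsets are limited to one consonant).
Epenthesis after each stranded consonant: /ʃ/ → /ʃo/, /ŋ/ → /ŋo/.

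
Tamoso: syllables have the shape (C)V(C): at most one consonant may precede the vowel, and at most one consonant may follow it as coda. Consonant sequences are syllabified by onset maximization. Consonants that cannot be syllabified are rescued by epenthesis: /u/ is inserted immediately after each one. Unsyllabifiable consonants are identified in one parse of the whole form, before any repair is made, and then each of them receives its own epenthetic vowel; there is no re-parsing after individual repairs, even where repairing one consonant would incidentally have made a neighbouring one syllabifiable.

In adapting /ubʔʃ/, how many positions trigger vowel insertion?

The unsyllabifiable consonants are /ʔ/, /ʃ/; each receives one epenthetic vowel.

2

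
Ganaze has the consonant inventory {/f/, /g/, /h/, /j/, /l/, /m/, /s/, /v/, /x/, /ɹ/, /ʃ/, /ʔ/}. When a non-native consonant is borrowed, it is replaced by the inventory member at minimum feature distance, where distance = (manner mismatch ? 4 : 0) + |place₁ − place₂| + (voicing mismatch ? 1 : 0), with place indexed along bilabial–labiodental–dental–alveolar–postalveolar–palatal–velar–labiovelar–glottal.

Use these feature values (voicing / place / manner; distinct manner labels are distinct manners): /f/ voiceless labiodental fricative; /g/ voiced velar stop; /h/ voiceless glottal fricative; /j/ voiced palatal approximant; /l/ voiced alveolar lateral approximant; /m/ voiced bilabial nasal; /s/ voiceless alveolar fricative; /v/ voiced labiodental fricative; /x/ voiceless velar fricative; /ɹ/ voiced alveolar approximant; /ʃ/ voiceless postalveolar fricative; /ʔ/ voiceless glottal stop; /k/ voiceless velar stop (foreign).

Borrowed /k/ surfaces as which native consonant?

/g/ is closest: same manner (stop), place distance 0 (velar→velar), voicing differs (+1); total 1. Next closest is /ʔ/ at distance 2.

g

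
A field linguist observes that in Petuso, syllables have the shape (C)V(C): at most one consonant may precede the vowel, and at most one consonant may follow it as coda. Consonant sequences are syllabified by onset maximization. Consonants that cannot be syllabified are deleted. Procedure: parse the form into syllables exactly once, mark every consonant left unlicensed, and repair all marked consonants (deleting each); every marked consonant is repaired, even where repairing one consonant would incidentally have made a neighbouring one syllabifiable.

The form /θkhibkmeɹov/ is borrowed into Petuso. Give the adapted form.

Syllabifying with onset maximization leaves /θ/, /k/, /k/ stranded (at most one coda consonant is licensed; onsets are limited to one consonant).
Each unlicensed consonant is deleted: /θ/, /k/, /k/.

hibmeɹov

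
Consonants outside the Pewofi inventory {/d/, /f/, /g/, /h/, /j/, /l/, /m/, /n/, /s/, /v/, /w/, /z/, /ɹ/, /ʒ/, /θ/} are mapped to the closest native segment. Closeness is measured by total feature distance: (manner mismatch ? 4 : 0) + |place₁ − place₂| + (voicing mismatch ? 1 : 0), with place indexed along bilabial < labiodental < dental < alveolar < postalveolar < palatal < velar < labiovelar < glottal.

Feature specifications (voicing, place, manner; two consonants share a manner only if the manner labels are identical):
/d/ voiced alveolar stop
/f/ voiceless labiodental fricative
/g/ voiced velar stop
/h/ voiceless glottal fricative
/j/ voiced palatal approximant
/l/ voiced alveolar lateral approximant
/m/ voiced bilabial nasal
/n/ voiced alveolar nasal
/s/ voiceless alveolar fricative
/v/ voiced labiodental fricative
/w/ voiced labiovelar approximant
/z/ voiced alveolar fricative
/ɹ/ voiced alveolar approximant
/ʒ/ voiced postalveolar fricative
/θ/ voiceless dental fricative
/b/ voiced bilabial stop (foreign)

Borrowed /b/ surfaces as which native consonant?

d

/d/ is closest: same manner (stop), place distance 3 (bilabial→alveolar), same voicing; total 3. Next closest is /m/ at distance 4.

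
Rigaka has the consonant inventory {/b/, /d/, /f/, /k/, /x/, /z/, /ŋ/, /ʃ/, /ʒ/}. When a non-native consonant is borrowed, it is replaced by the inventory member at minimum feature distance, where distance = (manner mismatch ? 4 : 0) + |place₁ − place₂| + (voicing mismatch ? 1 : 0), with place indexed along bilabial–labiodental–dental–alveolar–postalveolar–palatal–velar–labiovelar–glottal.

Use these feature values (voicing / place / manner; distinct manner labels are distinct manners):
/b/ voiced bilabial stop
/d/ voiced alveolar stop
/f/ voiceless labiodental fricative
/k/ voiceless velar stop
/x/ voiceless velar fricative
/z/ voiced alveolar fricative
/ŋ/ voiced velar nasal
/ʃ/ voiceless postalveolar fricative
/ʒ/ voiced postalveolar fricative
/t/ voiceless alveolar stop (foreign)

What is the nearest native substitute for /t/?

d

/d/ is closest: same manner (stop), place distance 0 (alveolar→alveolar), voicing differs (+1); total 1. Next closest is /k/ at distance 3.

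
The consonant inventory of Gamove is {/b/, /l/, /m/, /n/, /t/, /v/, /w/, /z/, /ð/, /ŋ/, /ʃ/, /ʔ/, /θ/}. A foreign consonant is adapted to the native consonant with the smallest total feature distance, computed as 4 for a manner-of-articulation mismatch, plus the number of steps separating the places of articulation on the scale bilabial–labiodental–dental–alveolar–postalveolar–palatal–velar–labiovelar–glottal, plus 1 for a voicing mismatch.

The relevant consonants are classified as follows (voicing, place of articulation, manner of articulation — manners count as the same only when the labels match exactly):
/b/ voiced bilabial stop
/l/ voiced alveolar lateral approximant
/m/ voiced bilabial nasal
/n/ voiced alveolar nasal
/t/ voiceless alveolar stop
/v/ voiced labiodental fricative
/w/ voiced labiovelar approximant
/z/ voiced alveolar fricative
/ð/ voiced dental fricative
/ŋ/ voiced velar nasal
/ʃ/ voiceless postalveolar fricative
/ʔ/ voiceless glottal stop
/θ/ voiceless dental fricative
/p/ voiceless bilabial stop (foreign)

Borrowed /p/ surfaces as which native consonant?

b

/b/ is closest: same manner (stop), place distance 0 (bilabial→bilabial), voicing differs (+1); total 1. Next closest is /t/ at distance 3.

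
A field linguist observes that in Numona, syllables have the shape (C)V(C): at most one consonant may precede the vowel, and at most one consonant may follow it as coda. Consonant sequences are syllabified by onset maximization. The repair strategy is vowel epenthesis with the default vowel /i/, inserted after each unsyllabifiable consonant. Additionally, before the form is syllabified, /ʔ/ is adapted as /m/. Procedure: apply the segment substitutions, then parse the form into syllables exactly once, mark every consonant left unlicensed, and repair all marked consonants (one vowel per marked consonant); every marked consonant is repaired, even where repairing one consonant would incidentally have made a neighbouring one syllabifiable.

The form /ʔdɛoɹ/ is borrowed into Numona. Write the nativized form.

midɛoɹ

Substitution: /ʔ/ → /m/, giving /mdɛoɹ/.
Under (C)V(C), the unsyllabifiable consonants are /m/ (at most one coda consonant is licensed; onsets are limited to one consonant).
Inserting the epenthetic vowel yields /m/ → /mi/.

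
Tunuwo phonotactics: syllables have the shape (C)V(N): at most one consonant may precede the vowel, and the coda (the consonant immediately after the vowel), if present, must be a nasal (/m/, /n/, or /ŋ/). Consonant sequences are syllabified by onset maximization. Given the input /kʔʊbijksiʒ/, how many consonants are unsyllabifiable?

The consonants /k/, /j/, /k/, /ʒ/ cannot be parsed into a legal (C)V(N) syllable (only a nasal (/m/, /n/, or /ŋ/) is licensed in coda position; onsets are limited to one consonant).

4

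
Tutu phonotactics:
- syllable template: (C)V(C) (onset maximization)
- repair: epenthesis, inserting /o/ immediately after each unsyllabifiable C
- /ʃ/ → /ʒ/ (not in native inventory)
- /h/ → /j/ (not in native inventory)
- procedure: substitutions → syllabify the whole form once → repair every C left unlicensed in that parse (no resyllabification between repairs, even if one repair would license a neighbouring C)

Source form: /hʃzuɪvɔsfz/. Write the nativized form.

joʒozuɪvɔsfozo

Substitution: /h/ → /j/, /ʃ/ → /ʒ/, giving /jʒzuɪvɔsfz/.
Syllabifying with onset maximization leaves /j/, /ʒ/, /f/, /z/ stranded (at most one coda consonant is licensed; onsets are limited to one consonant).
Inserting the epenthetic vowel yields /j/ → /jo/, /ʒ/ → /ʒo/, /f/ → /fo/, /z/ → /zo/.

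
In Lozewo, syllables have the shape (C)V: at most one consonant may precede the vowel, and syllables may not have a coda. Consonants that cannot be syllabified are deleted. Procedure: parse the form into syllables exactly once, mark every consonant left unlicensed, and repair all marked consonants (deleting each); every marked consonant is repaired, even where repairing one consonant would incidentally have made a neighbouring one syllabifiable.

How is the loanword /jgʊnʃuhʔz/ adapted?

gʊʃu

Syllabifying with onset maximization leaves /j/, /n/, /h/, /ʔ/, /z/ stranded (no codas are permitted; onsets are limited to one consonant).
Each unlicensed consonant is deleted: /j/, /n/, /h/, /ʔ/, /z/.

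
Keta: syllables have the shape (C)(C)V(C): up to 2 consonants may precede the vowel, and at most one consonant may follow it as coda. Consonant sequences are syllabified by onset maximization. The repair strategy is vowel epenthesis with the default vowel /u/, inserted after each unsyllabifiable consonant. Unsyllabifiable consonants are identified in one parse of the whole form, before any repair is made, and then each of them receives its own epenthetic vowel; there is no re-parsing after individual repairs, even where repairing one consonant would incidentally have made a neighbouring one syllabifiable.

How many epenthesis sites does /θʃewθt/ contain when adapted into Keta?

The unsyllabifiable consonants are /θ/, /t/; each receives one epenthetic vowel.

2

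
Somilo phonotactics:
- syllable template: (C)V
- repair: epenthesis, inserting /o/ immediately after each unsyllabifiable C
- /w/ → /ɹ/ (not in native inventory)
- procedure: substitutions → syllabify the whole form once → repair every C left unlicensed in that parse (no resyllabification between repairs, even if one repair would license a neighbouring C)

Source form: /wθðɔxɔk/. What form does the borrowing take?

ɹoθoðɔxɔko

Substitution: /w/ → /ɹ/, giving /ɹθðɔxɔk/.
The consonants /ɹ/, /θ/, /k/ cannot be parsed into a legal (C)V syllable (no codas are permitted; onsets are limited to one consonant).
Epenthesis after each stranded consonant: /ɹ/ → /ɹo/, /θ/ → /θo/, /k/ → /ko/.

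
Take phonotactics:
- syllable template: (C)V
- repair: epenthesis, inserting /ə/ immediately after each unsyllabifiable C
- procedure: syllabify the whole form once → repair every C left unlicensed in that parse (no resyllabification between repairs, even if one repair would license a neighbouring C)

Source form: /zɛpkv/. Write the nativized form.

zɛpəkəvə

Syllabifying with onset maximization leaves /p/, /k/, /v/ stranded (no codas are permitted; onsets are limited to one consonant).
Inserting the epenthetic vowel yields /p/ → /pə/, /k/ → /kə/, /v/ → /və/.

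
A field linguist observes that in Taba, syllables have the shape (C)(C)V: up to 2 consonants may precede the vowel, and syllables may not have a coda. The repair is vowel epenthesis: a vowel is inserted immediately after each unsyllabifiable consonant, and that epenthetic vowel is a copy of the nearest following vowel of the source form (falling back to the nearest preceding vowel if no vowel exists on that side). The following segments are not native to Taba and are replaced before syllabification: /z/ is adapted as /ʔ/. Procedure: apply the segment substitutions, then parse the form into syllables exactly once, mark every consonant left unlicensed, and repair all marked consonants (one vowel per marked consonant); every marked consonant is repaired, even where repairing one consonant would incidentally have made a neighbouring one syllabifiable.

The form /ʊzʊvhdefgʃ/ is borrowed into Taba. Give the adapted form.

Substitution: /z/ → /ʔ/, giving /ʊʔʊvhdefgʃ/.
Syllabifying with onset maximization leaves /v/, /f/, /g/, /ʃ/ stranded (no codas are permitted; onsets may contain at most 2 consonants).
Epenthesis after each stranded consonant: /v/ → /ve/, /f/ → /fe/, /g/ → /ge/, /ʃ/ → /ʃe/.

ʊʔʊvehdefegeʃe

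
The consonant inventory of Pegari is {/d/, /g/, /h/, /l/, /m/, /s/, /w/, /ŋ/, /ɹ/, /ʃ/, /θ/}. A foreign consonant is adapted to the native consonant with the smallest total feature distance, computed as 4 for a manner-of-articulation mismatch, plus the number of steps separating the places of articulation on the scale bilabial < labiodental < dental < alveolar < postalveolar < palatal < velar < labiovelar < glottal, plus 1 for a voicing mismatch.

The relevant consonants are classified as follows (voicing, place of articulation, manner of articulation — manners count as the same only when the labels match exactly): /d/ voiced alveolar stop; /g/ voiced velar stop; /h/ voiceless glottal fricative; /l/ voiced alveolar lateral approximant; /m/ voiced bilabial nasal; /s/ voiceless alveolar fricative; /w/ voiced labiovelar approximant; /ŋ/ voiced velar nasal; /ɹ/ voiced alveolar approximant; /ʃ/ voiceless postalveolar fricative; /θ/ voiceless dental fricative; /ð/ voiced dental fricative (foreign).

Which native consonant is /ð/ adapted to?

/θ/ is closest: same manner (fricative), place distance 0 (dental→dental), voicing differs (+1); total 1. Next closest is /s/ at distance 2.

θ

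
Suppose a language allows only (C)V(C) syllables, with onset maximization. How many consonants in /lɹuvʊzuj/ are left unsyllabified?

1

Syllabifying with onset maximization leaves /l/ stranded (at most one coda consonant is licensed; onsets are limited to one consonant).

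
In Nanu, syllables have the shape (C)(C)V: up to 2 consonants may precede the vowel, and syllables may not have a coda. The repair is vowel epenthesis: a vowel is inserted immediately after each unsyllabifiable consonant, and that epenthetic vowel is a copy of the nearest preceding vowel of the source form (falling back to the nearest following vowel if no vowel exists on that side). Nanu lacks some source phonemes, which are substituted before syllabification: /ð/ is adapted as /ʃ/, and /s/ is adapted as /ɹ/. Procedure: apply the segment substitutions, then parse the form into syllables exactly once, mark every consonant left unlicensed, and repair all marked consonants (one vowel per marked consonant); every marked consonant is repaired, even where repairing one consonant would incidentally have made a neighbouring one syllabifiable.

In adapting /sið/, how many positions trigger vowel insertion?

1

After substitution the input is /ɹiʃ/.
The unsyllabifiable consonants are /ʃ/; each receives one epenthetic vowel.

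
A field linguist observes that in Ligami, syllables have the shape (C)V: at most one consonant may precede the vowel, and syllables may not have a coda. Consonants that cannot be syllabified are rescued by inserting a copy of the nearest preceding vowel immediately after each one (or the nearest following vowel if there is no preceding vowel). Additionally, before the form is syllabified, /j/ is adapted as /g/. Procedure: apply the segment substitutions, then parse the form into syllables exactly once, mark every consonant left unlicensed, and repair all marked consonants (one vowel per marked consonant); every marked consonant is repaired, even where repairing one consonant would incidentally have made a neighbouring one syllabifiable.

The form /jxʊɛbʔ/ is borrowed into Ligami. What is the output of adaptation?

Substitution: /j/ → /g/, giving /gxʊɛbʔ/.
Under (C)V, the unsyllabifiable consonants are /g/, /b/, /ʔ/ (no codas are permitted; onsets are limited to one consonant).
Epenthesis after each stranded consonant: /g/ → /gʊ/, /b/ → /bɛ/, /ʔ/ → /ʔɛ/.

gʊxʊɛbɛʔɛ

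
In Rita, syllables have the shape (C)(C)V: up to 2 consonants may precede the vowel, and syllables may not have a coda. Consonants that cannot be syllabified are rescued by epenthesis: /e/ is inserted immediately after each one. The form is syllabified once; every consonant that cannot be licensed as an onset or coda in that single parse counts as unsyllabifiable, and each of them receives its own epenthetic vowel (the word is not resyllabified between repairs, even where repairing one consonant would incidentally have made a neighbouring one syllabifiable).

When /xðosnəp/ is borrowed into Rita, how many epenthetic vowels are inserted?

The unsyllabifiable consonants are /p/; each receives one epenthetic vowel.

1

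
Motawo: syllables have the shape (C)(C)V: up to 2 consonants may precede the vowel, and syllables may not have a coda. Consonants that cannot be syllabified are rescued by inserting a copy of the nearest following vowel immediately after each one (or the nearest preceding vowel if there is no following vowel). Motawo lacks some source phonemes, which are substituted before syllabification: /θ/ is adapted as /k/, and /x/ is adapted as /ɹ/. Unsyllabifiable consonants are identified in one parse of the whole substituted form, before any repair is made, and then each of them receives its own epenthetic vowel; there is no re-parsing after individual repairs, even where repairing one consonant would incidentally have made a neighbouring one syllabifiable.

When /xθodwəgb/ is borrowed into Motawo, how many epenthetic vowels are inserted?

2

After substitution the input is /ɹkodwəgb/.
The unsyllabifiable consonants are /g/, /b/; each receives one epenthetic vowel.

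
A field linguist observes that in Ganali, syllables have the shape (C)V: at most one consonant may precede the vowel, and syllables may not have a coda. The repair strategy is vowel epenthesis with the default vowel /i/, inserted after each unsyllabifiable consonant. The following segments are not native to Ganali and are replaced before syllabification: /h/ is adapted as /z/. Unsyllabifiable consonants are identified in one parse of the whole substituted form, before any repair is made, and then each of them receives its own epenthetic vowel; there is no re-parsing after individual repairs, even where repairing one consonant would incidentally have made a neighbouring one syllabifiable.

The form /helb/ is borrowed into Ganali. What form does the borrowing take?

Substitution: /h/ → /z/, giving /zelb/.
The consonants /l/, /b/ cannot be parsed into a legal (C)V syllable (no codas are permitted; onsets are limited to one consonant).
Epenthesis after each stranded consonant: /l/ → /li/, /b/ → /bi/.

zelibi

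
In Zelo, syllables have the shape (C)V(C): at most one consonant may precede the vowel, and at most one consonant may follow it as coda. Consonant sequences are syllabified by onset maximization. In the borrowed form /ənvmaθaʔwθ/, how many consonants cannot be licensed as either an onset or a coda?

3

Under (C)V(C), the unsyllabifiable consonants are /v/, /w/, /θ/ (at most one coda consonant is licensed; onsets are limited to one consonant).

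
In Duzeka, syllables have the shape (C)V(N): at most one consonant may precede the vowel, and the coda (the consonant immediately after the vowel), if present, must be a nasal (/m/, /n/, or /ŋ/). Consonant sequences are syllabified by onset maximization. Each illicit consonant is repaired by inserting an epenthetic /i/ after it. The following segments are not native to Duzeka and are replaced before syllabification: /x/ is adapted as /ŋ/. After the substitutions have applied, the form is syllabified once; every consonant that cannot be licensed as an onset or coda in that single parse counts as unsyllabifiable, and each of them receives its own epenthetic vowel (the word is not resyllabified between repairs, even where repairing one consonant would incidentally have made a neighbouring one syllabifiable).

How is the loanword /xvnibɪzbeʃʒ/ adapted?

Substitution: /x/ → /ŋ/, giving /ŋvnibɪzbeʃʒ/.
Syllabifying with onset maximization leaves /ŋ/, /v/, /z/, /ʃ/, /ʒ/ stranded (only a nasal (/m/, /n/, or /ŋ/) is licensed in coda position; onsets are limited to one consonant).
Epenthesis after each stranded consonant: /ŋ/ → /ŋi/, /v/ → /vi/, /z/ → /zi/, /ʃ/ → /ʃi/, /ʒ/ → /ʒi/.

ŋivinibɪzibeʃiʒi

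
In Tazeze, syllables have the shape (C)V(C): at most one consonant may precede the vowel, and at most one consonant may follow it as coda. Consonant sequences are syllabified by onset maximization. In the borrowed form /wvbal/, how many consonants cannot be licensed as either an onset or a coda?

Under (C)V(C), the unsyllabifiable consonants are /w/, /v/ (at most one coda consonant is licensed; onsets are limited to one consonant).

2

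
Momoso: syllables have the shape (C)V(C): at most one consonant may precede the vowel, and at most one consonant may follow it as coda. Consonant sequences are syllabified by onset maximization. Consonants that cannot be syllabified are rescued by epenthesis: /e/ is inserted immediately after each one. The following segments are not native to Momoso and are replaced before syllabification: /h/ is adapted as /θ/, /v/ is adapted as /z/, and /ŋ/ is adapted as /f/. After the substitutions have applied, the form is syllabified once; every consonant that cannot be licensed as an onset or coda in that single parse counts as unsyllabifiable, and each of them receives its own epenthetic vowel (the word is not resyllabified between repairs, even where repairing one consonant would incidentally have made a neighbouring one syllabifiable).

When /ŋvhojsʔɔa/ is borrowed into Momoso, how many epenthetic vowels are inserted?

3

After substitution the input is /fzθojsʔɔa/.
The unsyllabifiable consonants are /f/, /z/, /s/; each receives one epenthetic vowel.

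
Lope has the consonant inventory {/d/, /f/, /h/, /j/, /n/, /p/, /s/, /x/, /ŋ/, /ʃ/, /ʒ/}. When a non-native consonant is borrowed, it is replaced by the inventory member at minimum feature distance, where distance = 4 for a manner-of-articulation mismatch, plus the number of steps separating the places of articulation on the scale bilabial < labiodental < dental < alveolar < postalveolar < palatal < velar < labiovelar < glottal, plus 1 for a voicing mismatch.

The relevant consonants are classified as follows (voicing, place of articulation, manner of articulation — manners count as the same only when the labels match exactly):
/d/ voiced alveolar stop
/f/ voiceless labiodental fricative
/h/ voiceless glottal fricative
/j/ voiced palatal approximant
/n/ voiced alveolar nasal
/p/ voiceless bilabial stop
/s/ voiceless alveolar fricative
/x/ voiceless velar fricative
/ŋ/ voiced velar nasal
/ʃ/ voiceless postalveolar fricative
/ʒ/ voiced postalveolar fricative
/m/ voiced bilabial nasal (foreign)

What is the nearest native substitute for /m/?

n

/n/ is closest: same manner (nasal), place distance 3 (bilabial→alveolar), same voicing; total 3. Next closest is /p/ at distance 5.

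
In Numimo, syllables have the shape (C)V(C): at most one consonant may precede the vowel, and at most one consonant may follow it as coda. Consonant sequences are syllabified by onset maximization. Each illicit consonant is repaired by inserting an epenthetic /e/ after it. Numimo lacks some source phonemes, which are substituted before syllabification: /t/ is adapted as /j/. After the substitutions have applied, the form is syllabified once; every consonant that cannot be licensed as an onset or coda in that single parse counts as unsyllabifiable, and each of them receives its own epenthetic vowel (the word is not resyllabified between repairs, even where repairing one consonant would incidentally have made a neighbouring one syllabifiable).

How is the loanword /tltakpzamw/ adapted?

jelejakpezamwe

Substitution: /t/ → /j/, giving /jljakpzamw/.
The consonants /j/, /l/, /p/, /w/ cannot be parsed into a legal (C)V(C) syllable (at most one coda consonant is licensed; onsets are limited to one consonant).
Epenthesis after each stranded consonant: /j/ → /je/, /l/ → /le/, /p/ → /pe/, /w/ → /we/.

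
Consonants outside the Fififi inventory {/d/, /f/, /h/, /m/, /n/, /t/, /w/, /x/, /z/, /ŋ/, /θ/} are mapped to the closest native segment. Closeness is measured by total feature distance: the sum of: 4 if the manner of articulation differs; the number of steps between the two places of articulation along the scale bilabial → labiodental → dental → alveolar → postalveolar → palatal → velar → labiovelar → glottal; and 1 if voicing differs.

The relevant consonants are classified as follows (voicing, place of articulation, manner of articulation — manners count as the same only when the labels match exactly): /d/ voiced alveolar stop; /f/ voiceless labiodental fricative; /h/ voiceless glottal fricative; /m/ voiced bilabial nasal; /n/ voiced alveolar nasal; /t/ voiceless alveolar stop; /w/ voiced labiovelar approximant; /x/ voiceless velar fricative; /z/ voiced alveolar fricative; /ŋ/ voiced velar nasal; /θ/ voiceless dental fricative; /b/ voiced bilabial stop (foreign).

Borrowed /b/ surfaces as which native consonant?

/d/ is closest: same manner (stop), place distance 3 (bilabial→alveolar), same voicing; total 3. Next closest is /m/ at distance 4.

d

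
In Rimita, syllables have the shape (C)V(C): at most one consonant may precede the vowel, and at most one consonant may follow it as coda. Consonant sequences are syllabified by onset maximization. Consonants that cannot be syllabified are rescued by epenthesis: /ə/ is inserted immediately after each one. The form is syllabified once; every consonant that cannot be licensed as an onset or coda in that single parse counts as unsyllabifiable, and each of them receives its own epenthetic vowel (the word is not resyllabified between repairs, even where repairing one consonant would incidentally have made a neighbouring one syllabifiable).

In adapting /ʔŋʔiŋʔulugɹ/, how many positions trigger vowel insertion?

The unsyllabifiable consonants are /ʔ/, /ŋ/, /ɹ/; each receives one epenthetic vowel.

3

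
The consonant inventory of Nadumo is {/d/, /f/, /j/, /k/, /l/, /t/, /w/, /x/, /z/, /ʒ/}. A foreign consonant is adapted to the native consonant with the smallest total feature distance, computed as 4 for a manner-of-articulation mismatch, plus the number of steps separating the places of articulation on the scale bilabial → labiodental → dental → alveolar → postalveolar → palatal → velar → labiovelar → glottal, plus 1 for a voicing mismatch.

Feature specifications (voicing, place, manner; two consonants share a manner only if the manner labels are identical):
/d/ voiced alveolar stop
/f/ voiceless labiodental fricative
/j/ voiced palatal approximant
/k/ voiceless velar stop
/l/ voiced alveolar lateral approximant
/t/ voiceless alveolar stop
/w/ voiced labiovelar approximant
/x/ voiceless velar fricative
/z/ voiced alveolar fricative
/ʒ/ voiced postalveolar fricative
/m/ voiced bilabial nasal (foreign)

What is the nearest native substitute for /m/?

f

/f/ is closest: manner differs (nasal→fricative, +4), place distance 1 (bilabial→labiodental), voicing differs (+1); total 6. Next closest is /d/ at distance 7.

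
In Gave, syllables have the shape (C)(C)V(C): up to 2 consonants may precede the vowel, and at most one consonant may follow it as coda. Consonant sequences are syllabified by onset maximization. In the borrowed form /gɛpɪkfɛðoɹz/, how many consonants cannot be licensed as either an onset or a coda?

1

Syllabifying with onset maximization leaves /z/ stranded (at most one coda consonant is licensed; onsets may contain at most 2 consonants).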